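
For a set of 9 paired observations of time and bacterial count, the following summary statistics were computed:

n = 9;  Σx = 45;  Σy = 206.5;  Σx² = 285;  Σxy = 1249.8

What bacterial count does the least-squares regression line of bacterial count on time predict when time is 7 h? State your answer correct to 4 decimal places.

30.1878

Sxx = Σx² − (Σx)²/n = 285 − 225 = 60
Sxy = Σxy − (Σx)(Σy)/n = 1249.8 − 1032.5 = 217.3
b = Sxy/Sxx = 217.3/60 = 3.621667
a = ȳ − b·x̄ = 22.944444 − 3.621667·5 = 4.836111
ŷ(7) = a + b·7 = 4.836111 + 3.621667·7 = 30.187778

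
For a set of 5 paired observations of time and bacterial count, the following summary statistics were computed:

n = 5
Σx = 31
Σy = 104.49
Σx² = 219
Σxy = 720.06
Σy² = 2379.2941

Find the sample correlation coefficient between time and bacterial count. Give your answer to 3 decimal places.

Sxx = Σx² − (Σx)²/n = 219 − 192.2 = 26.8
Sxy = Σxy − (Σx)(Σy)/n = 720.06 − 647.838 = 72.222
Syy = Σy² − (Σy)²/n = 2379.2941 − 2183.63202 = 195.66208
r = Sxy/√(Sxx·Syy) = 72.222/√(5243.743744) = 72.222/72.413699 = 0.997353

0.997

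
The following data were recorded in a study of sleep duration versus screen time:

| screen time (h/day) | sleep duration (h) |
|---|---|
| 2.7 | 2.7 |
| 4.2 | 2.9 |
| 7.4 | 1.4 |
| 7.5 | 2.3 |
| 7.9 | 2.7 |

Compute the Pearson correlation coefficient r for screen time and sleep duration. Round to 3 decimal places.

-0.511

n = 5, Σx = 29.7, Σy = 12, Σxy = 68.41, Σx² = 198.35, Σy² = 30.24
Sxx = Σx² − (Σx)²/n = 198.35 − 176.418 = 21.932
Sxy = Σxy − (Σx)(Σy)/n = 68.41 − 71.28 = -2.87
Syy = Σy² − (Σy)²/n = 30.24 − 28.8 = 1.44
r = Sxy/√(Sxx·Syy) = -2.87/√(31.58208) = -2.87/5.619794 = -0.510695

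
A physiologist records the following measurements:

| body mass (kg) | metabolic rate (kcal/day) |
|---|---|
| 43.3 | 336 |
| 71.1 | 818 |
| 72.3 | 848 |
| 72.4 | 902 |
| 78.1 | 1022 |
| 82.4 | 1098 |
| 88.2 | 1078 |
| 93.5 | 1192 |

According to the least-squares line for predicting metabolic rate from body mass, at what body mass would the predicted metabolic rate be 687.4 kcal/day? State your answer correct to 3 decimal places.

n = 8, Σx = 601.3, Σy = 7294, Σxy = 576148.8, Σx² = 46810.01
Sxx = Σx² − (Σx)²/n = 46810.01 − 45195.21125 = 1614.79875
Sxy = Σxy − (Σx)(Σy)/n = 576148.8 − 548235.275 = 27913.525
b = Sxy/Sxx = 27913.525/1614.79875 = 17.286070
a = ȳ − b·x̄ = 911.75 − 17.286070·75.1625 = -387.514272
Set a + b·x = 687.4: x = (687.4 − (-387.514272)) / 17.286070 = 62.183842

62.184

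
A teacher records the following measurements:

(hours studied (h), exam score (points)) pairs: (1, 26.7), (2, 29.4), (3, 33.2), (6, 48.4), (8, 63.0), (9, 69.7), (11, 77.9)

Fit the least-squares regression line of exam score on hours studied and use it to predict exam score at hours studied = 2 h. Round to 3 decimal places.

29.645

n = 7, Σx = 40, Σy = 348.3, Σxy = 2463.7, Σx² = 316
Sxx = Σx² − (Σx)²/n = 316 − 228.571429 = 87.428571
Sxy = Σxy − (Σx)(Σy)/n = 2463.7 − 1990.285714 = 473.414286
b = Sxy/Sxx = 473.414286/87.428571 = 5.414869
a = ȳ − b·x̄ = 49.757143 − 5.414869·5.714286 = 18.815033
ŷ(2) = a + b·2 = 18.815033 + 5.414869·2 = 29.644771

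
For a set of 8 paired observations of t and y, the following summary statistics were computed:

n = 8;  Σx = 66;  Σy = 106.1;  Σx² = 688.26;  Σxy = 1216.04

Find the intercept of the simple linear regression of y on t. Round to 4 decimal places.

Sxx = Σx² − (Σx)²/n = 688.26 − 544.5 = 143.76
Sxy = Σxy − (Σx)(Σy)/n = 1216.04 − 875.325 = 340.715
b = Sxy/Sxx = 340.715/143.76 = 2.370026
a = ȳ − b·x̄ = 13.2625 − 2.370026·8.25 = -6.290218

-6.2902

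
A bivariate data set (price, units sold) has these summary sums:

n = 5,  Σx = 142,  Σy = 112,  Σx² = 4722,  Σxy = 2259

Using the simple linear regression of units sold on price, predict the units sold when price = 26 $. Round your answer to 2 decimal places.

Sxx = Σx² − (Σx)²/n = 4722 − 4032.8 = 689.2
Sxy = Σxy − (Σx)(Σy)/n = 2259 − 3180.8 = -921.8
b = Sxy/Sxx = -921.8/689.2 = -1.337493
a = ȳ − b·x̄ = 22.4 − (-1.337493)·28.4 = 60.384794
ŷ(26) = a + b·26 = 60.384794 + (-1.337493)·26 = 25.609983

25.61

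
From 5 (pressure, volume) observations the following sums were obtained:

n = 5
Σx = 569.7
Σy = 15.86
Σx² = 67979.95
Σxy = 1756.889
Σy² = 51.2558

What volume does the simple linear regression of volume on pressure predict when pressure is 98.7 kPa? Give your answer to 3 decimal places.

Sxx = Σx² − (Σx)²/n = 67979.95 − 64911.618 = 3068.332
Sxy = Σxy − (Σx)(Σy)/n = 1756.889 − 1807.0884 = -50.1994
b = Sxy/Sxx = -50.1994/3068.332 = -0.016360
a = ȳ − b·x̄ = 3.172 − (-0.016360)·113.94 = 5.036114
ŷ(98.7) = a + b·98.7 = 5.036114 + (-0.016360)·98.7 = 3.421334

3.421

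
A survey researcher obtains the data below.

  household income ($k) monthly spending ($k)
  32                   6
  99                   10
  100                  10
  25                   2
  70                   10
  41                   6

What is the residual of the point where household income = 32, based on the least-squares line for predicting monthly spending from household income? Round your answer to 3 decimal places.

n = 6, Σx = 367, Σy = 44, Σxy = 3178, Σx² = 28031
Sxx = Σx² − (Σx)²/n = 28031 − 22448.166667 = 5582.833333
Sxy = Σxy − (Σx)(Σy)/n = 3178 − 2691.333333 = 486.666667
b = Sxy/Sxx = 486.666667/5582.833333 = 0.087172
a = ȳ − b·x̄ = 7.333333 − 0.087172·61.166667 = 2.001314
ŷ(32) = 2.001314 + 0.087172·32 = 4.790817
residual = y − ŷ = 6 − 4.790817 = 1.209183

1.209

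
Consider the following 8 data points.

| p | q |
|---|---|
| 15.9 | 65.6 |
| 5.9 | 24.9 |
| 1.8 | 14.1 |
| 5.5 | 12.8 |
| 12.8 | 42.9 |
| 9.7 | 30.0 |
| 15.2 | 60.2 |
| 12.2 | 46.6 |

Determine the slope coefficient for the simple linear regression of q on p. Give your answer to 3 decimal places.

n = 8, Σx = 79, Σy = 297.1, Σxy = 3609.41, Σx² = 958.92
Sxx = Σx² − (Σx)²/n = 958.92 − 780.125 = 178.795
Sxy = Σxy − (Σx)(Σy)/n = 3609.41 − 2933.8625 = 675.5475
b = Sxy/Sxx = 675.5475/178.795 = 3.778336

3.778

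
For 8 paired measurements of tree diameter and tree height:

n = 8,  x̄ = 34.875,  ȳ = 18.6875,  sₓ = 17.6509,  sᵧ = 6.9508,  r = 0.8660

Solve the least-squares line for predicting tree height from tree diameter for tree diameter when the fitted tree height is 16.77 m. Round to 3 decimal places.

b = r · sᵧ/sₓ = 0.866 · 6.9508/17.6509 = 0.341025
a = ȳ − b·x̄ = 18.6875 − 0.341025·34.875 = 6.794264
Set a + b·x = 16.77: x = (16.77 − 6.794264) / 0.341025 = 29.252240

29.252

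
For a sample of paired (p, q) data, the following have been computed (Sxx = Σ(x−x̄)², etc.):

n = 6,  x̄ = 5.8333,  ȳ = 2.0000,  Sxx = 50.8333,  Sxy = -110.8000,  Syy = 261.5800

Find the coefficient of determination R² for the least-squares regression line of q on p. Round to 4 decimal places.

0.9233

R² = Sxy²/(Sxx·Syy) = (-110.8)²/(50.8333·261.58) = 0.923266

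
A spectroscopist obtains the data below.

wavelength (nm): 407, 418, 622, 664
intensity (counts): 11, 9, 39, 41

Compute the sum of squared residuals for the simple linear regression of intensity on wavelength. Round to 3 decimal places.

n = 4, Σx = 2111, Σy = 100, Σxy = 59721, Σx² = 1168153, Σy² = 3404
Sxx = Σx² − (Σx)²/n = 1168153 − 1114080.25 = 54072.75
Sxy = Σxy − (Σx)(Σy)/n = 59721 − 52775 = 6946
Syy = Σy² − (Σy)²/n = 3404 − 2500 = 904
b = Sxy/Sxx = 6946/54072.75 = 0.128457
SSE = Syy − b·Sxy = 904 − 0.128457·6946 = 11.740664

11.741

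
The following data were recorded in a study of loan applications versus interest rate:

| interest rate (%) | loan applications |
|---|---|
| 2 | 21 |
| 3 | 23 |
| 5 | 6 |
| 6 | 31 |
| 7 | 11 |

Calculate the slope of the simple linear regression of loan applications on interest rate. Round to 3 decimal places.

-1.116

n = 5, Σx = 23, Σy = 92, Σxy = 404, Σx² = 123
Sxx = Σx² − (Σx)²/n = 123 − 105.8 = 17.2
Sxy = Σxy − (Σx)(Σy)/n = 404 − 423.2 = -19.2
b = Sxy/Sxx = -19.2/17.2 = -1.116279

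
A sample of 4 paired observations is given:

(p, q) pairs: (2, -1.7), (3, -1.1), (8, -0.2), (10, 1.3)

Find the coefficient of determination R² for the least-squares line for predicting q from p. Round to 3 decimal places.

n = 4, Σx = 23, Σy = -1.7, Σxy = 4.7, Σx² = 177, Σy² = 5.83
Sxx = Σx² − (Σx)²/n = 177 − 132.25 = 44.75
Sxy = Σxy − (Σx)(Σy)/n = 4.7 − (-9.775) = 14.475
Syy = Σy² − (Σy)²/n = 5.83 − 0.7225 = 5.1075
R² = Sxy²/(Sxx·Syy) = (14.475)²/(44.75·5.1075) = 0.916718

0.917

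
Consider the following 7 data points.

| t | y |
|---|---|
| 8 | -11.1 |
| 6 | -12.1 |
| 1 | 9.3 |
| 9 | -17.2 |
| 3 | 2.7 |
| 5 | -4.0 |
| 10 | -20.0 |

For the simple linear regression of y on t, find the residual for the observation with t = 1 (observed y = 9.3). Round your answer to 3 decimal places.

0.817

n = 7, Σx = 42, Σy = -52.4, Σxy = -518.8, Σx² = 316
Sxx = Σx² − (Σx)²/n = 316 − 252 = 64
Sxy = Σxy − (Σx)(Σy)/n = -518.8 − (-314.4) = -204.4
b = Sxy/Sxx = -204.4/64 = -3.19375
a = ȳ − b·x̄ = -7.485714 − (-3.19375)·6 = 11.676786
ŷ(1) = 11.676786 + (-3.19375)·1 = 8.483036
residual = y − ŷ = 9.3 − 8.483036 = 0.816964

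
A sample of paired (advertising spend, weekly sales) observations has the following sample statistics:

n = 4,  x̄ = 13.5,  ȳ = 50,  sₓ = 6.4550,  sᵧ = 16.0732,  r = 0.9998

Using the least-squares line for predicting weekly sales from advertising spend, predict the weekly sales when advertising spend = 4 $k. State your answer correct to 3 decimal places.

b = r · sᵧ/sₓ = 0.9998 · 16.0732/6.455 = 2.489541
a = ȳ − b·x̄ = 50 − 2.489541·13.5 = 16.391200
ŷ(4) = a + b·4 = 16.391200 + 2.489541·4 = 26.349363

26.349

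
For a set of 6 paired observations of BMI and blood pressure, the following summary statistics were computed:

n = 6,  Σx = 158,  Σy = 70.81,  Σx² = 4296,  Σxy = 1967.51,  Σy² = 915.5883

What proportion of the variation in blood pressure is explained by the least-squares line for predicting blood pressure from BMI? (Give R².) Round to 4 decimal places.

Sxx = Σx² − (Σx)²/n = 4296 − 4160.666667 = 135.333333
Sxy = Σxy − (Σx)(Σy)/n = 1967.51 − 1864.663333 = 102.846667
Syy = Σy² − (Σy)²/n = 915.5883 − 835.676017 = 79.912283
R² = Sxy²/(Sxx·Syy) = (102.846667)²/(135.333333·79.912283) = 0.978052

0.9781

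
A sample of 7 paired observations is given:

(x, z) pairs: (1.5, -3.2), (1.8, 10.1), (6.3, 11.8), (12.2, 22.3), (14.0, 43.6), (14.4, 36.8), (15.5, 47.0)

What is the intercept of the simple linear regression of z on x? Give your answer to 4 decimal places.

-3.4663

n = 7, Σx = 65.7, Σy = 168.4, Σxy = 2228.6, Σx² = 837.63
Sxx = Σx² − (Σx)²/n = 837.63 − 616.641429 = 220.988571
Sxy = Σxy − (Σx)(Σy)/n = 2228.6 − 1580.554286 = 648.045714
b = Sxy/Sxx = 648.045714/220.988571 = 2.932485
a = ȳ − b·x̄ = 24.057143 − 2.932485·9.385714 = -3.466325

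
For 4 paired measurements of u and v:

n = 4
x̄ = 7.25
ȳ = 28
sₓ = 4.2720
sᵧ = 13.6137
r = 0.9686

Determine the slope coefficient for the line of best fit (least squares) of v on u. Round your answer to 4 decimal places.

b = r · sᵧ/sₓ = 0.9686 · 13.6137/4.272 = 3.086664

3.0867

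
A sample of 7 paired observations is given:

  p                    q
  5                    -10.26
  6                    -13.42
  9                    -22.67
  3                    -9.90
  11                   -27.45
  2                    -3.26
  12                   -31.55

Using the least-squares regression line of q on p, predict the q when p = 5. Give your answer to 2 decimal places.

-12.02

n = 7, Σx = 48, Σy = -118.51, Σxy = -1052.62, Σx² = 420
Sxx = Σx² − (Σx)²/n = 420 − 329.142857 = 90.857143
Sxy = Σxy − (Σx)(Σy)/n = -1052.62 − (-812.64) = -239.98
b = Sxy/Sxx = -239.98/90.857143 = -2.641289
a = ȳ − b·x̄ = -16.93 − (-2.641289)·6.857143 = 1.181698
ŷ(5) = a + b·5 = 1.181698 + (-2.641289)·5 = -12.024748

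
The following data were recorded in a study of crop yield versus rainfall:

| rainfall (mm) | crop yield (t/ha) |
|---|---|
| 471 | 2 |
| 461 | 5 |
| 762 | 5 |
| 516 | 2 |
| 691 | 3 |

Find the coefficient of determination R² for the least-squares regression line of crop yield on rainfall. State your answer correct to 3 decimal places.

0.128

n = 5, Σx = 2901, Σy = 17, Σxy = 10162, Σx² = 1758743, Σy² = 67
Sxx = Σx² − (Σx)²/n = 1758743 − 1683160.2 = 75582.8
Sxy = Σxy − (Σx)(Σy)/n = 10162 − 9863.4 = 298.6
Syy = Σy² − (Σy)²/n = 67 − 57.8 = 9.2
R² = Sxy²/(Sxx·Syy) = (298.6)²/(75582.8·9.2) = 0.128224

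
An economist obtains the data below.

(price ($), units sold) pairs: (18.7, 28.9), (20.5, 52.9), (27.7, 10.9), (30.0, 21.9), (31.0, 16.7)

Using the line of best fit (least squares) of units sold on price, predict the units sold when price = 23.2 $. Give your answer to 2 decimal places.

n = 5, Σx = 127.9, Σy = 131.3, Σxy = 3101.51, Σx² = 3398.23
Sxx = Σx² − (Σx)²/n = 3398.23 − 3271.682 = 126.548
Sxy = Σxy − (Σx)(Σy)/n = 3101.51 − 3358.654 = -257.144
b = Sxy/Sxx = -257.144/126.548 = -2.031988
a = ȳ − b·x̄ = 26.26 − (-2.031988)·25.58 = 78.238250
ŷ(23.2) = a + b·23.2 = 78.238250 + (-2.031988)·23.2 = 31.096131

31.10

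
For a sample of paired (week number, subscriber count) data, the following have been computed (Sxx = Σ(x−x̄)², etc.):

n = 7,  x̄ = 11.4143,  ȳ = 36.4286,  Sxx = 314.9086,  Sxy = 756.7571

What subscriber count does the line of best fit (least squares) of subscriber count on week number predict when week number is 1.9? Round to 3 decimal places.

b = Sxy/Sxx = 756.7571/314.9086 = 2.403101
a = ȳ − b·x̄ = 36.4286 − 2.403101·11.4143 = 8.998887
ŷ(1.9) = a + b·1.9 = 8.998887 + 2.403101·1.9 = 13.564778

13.565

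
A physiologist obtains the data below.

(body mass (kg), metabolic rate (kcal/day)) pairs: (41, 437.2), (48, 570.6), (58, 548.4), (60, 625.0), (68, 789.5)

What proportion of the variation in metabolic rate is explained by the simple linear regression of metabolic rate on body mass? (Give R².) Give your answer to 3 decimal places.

0.813

n = 5, Σx = 275, Σy = 2970.7, Σxy = 168307.2, Σx² = 15573, Σy² = 1831406.01
Sxx = Σx² − (Σx)²/n = 15573 − 15125 = 448
Sxy = Σxy − (Σx)(Σy)/n = 168307.2 − 163388.5 = 4918.7
Syy = Σy² − (Σy)²/n = 1831406.01 − 1765011.698 = 66394.312
R² = Sxy²/(Sxx·Syy) = (4918.7)²/(448·66394.312) = 0.813377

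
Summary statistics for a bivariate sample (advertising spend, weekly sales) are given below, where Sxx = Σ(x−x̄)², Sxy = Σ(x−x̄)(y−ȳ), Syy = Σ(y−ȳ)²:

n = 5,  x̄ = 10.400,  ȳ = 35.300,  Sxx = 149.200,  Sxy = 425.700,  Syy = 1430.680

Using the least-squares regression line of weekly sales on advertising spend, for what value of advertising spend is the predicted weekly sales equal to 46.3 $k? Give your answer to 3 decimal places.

b = Sxy/Sxx = 425.7/149.2 = 2.853217
a = ȳ − b·x̄ = 35.3 − 2.853217·10.4 = 5.626542
Set a + b·x = 46.3: x = (46.3 − 5.626542) / 2.853217 = 14.255297

14.255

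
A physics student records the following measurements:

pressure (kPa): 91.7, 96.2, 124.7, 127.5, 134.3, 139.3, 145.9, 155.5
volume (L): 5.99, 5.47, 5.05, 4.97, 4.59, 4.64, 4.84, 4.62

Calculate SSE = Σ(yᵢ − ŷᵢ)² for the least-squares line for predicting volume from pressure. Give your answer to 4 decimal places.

0.2657

n = 8, Σx = 1015.1, Σy = 40.17, Σxy = 5026.262, Σx² = 132377.71, Σy² = 203.3721
Sxx = Σx² − (Σx)²/n = 132377.71 − 128803.50125 = 3574.20875
Sxy = Σxy − (Σx)(Σy)/n = 5026.262 − 5097.070875 = -70.808875
Syy = Σy² − (Σy)²/n = 203.3721 − 201.703612 = 1.668487
b = Sxy/Sxx = -70.808875/3574.20875 = -0.019811
SSE = Syy − b·Sxy = 1.668487 − (-0.019811)·(-70.808875) = 0.265688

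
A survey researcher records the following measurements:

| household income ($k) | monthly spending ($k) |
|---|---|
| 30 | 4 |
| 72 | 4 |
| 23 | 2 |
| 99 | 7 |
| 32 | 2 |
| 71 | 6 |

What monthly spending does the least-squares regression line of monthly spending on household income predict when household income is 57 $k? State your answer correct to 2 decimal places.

4.31

n = 6, Σx = 327, Σy = 25, Σxy = 1637, Σx² = 22479
Sxx = Σx² − (Σx)²/n = 22479 − 17821.5 = 4657.5
Sxy = Σxy − (Σx)(Σy)/n = 1637 − 1362.5 = 274.5
b = Sxy/Sxx = 274.5/4657.5 = 0.058937
a = ȳ − b·x̄ = 4.166667 − 0.058937·54.5 = 0.954589
ŷ(57) = a + b·57 = 0.954589 + 0.058937·57 = 4.314010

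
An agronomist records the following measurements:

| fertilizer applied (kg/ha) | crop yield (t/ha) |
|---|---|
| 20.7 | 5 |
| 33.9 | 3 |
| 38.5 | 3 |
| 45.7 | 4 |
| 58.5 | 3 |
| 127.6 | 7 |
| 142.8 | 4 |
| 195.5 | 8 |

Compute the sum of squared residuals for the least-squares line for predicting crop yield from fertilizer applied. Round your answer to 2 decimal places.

11.49

n = 8, Σx = 663.2, Σy = 37, Σxy = 3707.4, Σx² = 83464.54, Σy² = 197
Sxx = Σx² − (Σx)²/n = 83464.54 − 54979.28 = 28485.26
Sxy = Σxy − (Σx)(Σy)/n = 3707.4 − 3067.3 = 640.1
Syy = Σy² − (Σy)²/n = 197 − 171.125 = 25.875
b = Sxy/Sxx = 640.1/28485.26 = 0.022471
SSE = Syy − b·Sxy = 25.875 − 0.022471·640.1 = 11.491139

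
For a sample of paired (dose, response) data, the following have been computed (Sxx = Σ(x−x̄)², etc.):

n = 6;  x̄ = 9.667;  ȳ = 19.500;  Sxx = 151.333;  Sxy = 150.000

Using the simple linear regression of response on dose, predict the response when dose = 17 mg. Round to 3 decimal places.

b = Sxy/Sxx = 150/151.333 = 0.991192
a = ȳ − b·x̄ = 19.5 − 0.991192·9.667 = 9.918151
ŷ(17) = a + b·17 = 9.918151 + 0.991192·17 = 26.768408

26.768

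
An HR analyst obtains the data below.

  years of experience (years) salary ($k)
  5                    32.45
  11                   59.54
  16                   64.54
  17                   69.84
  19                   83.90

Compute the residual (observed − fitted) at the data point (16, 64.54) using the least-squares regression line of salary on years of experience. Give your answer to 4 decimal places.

-5.2789

n = 5, Σx = 68, Σy = 310.27, Σxy = 4631.21, Σx² = 1052
Sxx = Σx² − (Σx)²/n = 1052 − 924.8 = 127.2
Sxy = Σxy − (Σx)(Σy)/n = 4631.21 − 4219.672 = 411.538
b = Sxy/Sxx = 411.538/127.2 = 3.235362
a = ȳ − b·x̄ = 62.054 − 3.235362·13.6 = 18.053082
ŷ(16) = 18.053082 + 3.235362·16 = 69.818868
residual = y − ŷ = 64.54 − 69.818868 = -5.278868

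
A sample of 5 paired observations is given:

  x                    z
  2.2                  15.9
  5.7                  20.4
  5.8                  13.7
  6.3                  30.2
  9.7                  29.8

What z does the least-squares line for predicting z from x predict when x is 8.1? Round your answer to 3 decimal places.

n = 5, Σx = 29.7, Σy = 110, Σxy = 710.04, Σx² = 204.75
Sxx = Σx² − (Σx)²/n = 204.75 − 176.418 = 28.332
Sxy = Σxy − (Σx)(Σy)/n = 710.04 − 653.4 = 56.64
b = Sxy/Sxx = 56.64/28.332 = 1.999153
a = ȳ − b·x̄ = 22 − 1.999153·5.94 = 10.125032
ŷ(8.1) = a + b·8.1 = 10.125032 + 1.999153·8.1 = 26.318170

26.318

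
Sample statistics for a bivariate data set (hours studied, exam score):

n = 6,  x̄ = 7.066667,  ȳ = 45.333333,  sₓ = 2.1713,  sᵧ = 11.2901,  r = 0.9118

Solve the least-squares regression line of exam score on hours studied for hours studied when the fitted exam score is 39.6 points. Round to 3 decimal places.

5.857

b = r · sᵧ/sₓ = 0.9118 · 11.2901/2.1713 = 4.741083
a = ȳ − b·x̄ = 45.333333 − 4.741083·7.066667 = 11.829679
Set a + b·x = 39.6: x = (39.6 − 11.829679) / 4.741083 = 5.857379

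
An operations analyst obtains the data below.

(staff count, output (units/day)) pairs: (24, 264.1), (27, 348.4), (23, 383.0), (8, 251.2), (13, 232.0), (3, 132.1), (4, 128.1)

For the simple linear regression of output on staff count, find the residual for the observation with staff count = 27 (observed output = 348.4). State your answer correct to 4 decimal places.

n = 7, Σx = 102, Σy = 1738.9, Σxy = 30488.5, Σx² = 2092
Sxx = Σx² − (Σx)²/n = 2092 − 1486.285714 = 605.714286
Sxy = Σxy − (Σx)(Σy)/n = 30488.5 − 25338.257143 = 5150.242857
b = Sxy/Sxx = 5150.242857/605.714286 = 8.502759
a = ȳ − b·x̄ = 248.414286 − 8.502759·14.571429 = 124.516934
ŷ(27) = 124.516934 + 8.502759·27 = 354.091439
residual = y − ŷ = 348.4 − 354.091439 = -5.691439

-5.6914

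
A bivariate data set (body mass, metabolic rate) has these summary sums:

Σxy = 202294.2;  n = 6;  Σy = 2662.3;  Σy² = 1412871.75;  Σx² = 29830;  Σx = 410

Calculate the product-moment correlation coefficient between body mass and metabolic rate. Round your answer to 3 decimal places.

0.994

Sxx = Σx² − (Σx)²/n = 29830 − 28016.666667 = 1813.333333
Sxy = Σxy − (Σx)(Σy)/n = 202294.2 − 181923.833333 = 20370.366667
Syy = Σy² − (Σy)²/n = 1412871.75 − 1181306.881667 = 231564.868333
r = Sxy/√(Sxx·Syy) = 20370.366667/√(419904294.577778) = 20370.366667/20491.566426 = 0.994085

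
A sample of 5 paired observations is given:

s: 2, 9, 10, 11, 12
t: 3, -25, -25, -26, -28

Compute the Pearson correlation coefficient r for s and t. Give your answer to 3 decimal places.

-0.979

n = 5, Σx = 44, Σy = -101, Σxy = -1091, Σx² = 450, Σy² = 2719
Sxx = Σx² − (Σx)²/n = 450 − 387.2 = 62.8
Sxy = Σxy − (Σx)(Σy)/n = -1091 − (-888.8) = -202.2
Syy = Σy² − (Σy)²/n = 2719 − 2040.2 = 678.8
r = Sxy/√(Sxx·Syy) = -202.2/√(42628.64) = -202.2/206.467043 = -0.979333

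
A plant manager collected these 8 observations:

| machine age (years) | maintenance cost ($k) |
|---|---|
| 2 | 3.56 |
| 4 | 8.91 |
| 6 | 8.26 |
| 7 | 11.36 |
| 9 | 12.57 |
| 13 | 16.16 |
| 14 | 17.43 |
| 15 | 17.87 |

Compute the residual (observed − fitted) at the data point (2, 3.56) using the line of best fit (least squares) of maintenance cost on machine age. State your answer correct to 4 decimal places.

n = 8, Σx = 70, Σy = 96.12, Σxy = 1007.12, Σx² = 776
Sxx = Σx² − (Σx)²/n = 776 − 612.5 = 163.5
Sxy = Σxy − (Σx)(Σy)/n = 1007.12 − 841.05 = 166.07
b = Sxy/Sxx = 166.07/163.5 = 1.015719
a = ȳ − b·x̄ = 12.015 − 1.015719·8.75 = 3.127462
ŷ(2) = 3.127462 + 1.015719·2 = 5.158899
residual = y − ŷ = 3.56 − 5.158899 = -1.598899

-1.5989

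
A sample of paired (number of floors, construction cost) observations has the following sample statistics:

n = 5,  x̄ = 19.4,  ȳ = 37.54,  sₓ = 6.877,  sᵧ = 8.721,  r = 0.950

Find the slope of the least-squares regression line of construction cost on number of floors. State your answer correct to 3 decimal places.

b = r · sᵧ/sₓ = 0.95 · 8.721/6.877 = 1.204733

1.205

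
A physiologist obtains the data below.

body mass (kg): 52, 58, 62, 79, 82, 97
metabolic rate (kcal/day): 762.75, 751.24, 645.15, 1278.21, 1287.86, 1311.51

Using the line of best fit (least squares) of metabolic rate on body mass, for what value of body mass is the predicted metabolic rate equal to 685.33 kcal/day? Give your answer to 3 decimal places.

n = 6, Σx = 430, Σy = 6036.72, Σxy = 457033.8, Σx² = 32286
Sxx = Σx² − (Σx)²/n = 32286 − 30816.666667 = 1469.333333
Sxy = Σxy − (Σx)(Σy)/n = 457033.8 − 432631.6 = 24402.2
b = Sxy/Sxx = 24402.2/1469.333333 = 16.607668
a = ȳ − b·x̄ = 1006.12 − 16.607668·71.666667 = -184.096198
Set a + b·x = 685.33: x = (685.33 − (-184.096198)) / 16.607668 = 52.350890

52.351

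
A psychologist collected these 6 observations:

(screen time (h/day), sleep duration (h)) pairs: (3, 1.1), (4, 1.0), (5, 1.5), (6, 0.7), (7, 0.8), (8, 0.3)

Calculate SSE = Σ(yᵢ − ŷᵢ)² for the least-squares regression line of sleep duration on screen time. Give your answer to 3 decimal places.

n = 6, Σx = 33, Σy = 5.4, Σxy = 27, Σx² = 199, Σy² = 5.68
Sxx = Σx² − (Σx)²/n = 199 − 181.5 = 17.5
Sxy = Σxy − (Σx)(Σy)/n = 27 − 29.7 = -2.7
Syy = Σy² − (Σy)²/n = 5.68 − 4.86 = 0.82
b = Sxy/Sxx = -2.7/17.5 = -0.154286
SSE = Syy − b·Sxy = 0.82 − (-0.154286)·(-2.7) = 0.403429

0.403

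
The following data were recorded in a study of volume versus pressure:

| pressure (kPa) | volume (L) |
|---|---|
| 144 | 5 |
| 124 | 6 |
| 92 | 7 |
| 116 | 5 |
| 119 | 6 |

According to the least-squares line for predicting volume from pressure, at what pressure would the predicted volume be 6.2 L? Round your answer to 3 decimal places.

107.669

n = 5, Σx = 595, Σy = 29, Σxy = 3402, Σx² = 72193
Sxx = Σx² − (Σx)²/n = 72193 − 70805 = 1388
Sxy = Σxy − (Σx)(Σy)/n = 3402 − 3451 = -49
b = Sxy/Sxx = -49/1388 = -0.035303
a = ȳ − b·x̄ = 5.8 − (-0.035303)·119 = 10.001009
Set a + b·x = 6.2: x = (6.2 − 10.001009) / (-0.035303) = 107.669388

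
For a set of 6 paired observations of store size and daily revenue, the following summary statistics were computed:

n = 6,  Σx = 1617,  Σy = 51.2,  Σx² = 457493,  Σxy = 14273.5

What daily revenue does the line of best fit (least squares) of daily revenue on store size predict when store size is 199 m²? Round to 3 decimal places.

6.991

Sxx = Σx² − (Σx)²/n = 457493 − 435781.5 = 21711.5
Sxy = Σxy − (Σx)(Σy)/n = 14273.5 − 13798.4 = 475.1
b = Sxy/Sxx = 475.1/21711.5 = 0.021882
a = ȳ − b·x̄ = 8.533333 − 0.021882·269.5 = 2.636023
ŷ(199) = a + b·199 = 2.636023 + 0.021882·199 = 6.990623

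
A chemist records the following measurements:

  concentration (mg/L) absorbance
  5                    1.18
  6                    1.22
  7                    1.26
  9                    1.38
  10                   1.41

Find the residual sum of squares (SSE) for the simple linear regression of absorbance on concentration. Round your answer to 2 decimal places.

n = 5, Σx = 37, Σy = 6.45, Σxy = 48.56, Σx² = 291, Σy² = 8.3609
Sxx = Σx² − (Σx)²/n = 291 − 273.8 = 17.2
Sxy = Σxy − (Σx)(Σy)/n = 48.56 − 47.73 = 0.83
Syy = Σy² − (Σy)²/n = 8.3609 − 8.3205 = 0.0404
b = Sxy/Sxx = 0.83/17.2 = 0.048256
SSE = Syy − b·Sxy = 0.0404 − 0.048256·0.83 = 0.000348

0.00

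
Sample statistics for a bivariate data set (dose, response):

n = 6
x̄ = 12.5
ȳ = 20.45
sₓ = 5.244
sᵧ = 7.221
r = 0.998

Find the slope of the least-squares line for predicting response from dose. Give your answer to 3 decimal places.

b = r · sᵧ/sₓ = 0.998 · 7.221/5.244 = 1.374248

1.374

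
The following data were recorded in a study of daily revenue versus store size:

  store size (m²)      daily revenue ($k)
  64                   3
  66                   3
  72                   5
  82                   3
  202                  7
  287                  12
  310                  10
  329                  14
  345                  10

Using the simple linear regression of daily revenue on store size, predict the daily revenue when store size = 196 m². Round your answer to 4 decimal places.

n = 9, Σx = 1757, Σy = 67, Σxy = 17010, Σx² = 466899
Sxx = Σx² − (Σx)²/n = 466899 − 343005.444444 = 123893.555556
Sxy = Σxy − (Σx)(Σy)/n = 17010 − 13079.888889 = 3930.111111
b = Sxy/Sxx = 3930.111111/123893.555556 = 0.031722
a = ȳ − b·x̄ = 7.444444 − 0.031722·195.222222 = 1.251669
ŷ(196) = a + b·196 = 1.251669 + 0.031722·196 = 7.469117

7.4691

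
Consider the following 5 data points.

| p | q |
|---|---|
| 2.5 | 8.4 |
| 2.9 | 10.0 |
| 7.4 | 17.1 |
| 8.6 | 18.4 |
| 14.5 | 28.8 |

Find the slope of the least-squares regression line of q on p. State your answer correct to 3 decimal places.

1.654

n = 5, Σx = 35.9, Σy = 82.7, Σxy = 752.38, Σx² = 353.63
Sxx = Σx² − (Σx)²/n = 353.63 − 257.762 = 95.868
Sxy = Σxy − (Σx)(Σy)/n = 752.38 − 593.786 = 158.594
b = Sxy/Sxx = 158.594/95.868 = 1.654295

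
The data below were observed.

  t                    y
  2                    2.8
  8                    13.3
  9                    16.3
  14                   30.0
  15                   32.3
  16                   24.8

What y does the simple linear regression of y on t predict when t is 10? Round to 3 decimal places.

n = 6, Σx = 64, Σy = 119.5, Σxy = 1560, Σx² = 826
Sxx = Σx² − (Σx)²/n = 826 − 682.666667 = 143.333333
Sxy = Σxy − (Σx)(Σy)/n = 1560 − 1274.666667 = 285.333333
b = Sxy/Sxx = 285.333333/143.333333 = 1.990698
a = ȳ − b·x̄ = 19.916667 − 1.990698·10.666667 = -1.317442
ŷ(10) = a + b·10 = -1.317442 + 1.990698·10 = 18.589535

18.590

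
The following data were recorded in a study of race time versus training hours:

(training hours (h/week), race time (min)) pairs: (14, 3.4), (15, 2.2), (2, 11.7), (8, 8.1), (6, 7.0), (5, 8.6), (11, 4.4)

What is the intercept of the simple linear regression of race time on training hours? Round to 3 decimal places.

12.325

n = 7, Σx = 61, Σy = 45.4, Σxy = 302.2, Σx² = 671
Sxx = Σx² − (Σx)²/n = 671 − 531.571429 = 139.428571
Sxy = Σxy − (Σx)(Σy)/n = 302.2 − 395.628571 = -93.428571
b = Sxy/Sxx = -93.428571/139.428571 = -0.670082
a = ȳ − b·x̄ = 6.485714 − (-0.670082)·8.714286 = 12.325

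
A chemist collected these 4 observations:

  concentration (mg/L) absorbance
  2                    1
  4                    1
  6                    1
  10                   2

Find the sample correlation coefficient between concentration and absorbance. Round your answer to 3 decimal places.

n = 4, Σx = 22, Σy = 5, Σxy = 32, Σx² = 156, Σy² = 7
Sxx = Σx² − (Σx)²/n = 156 − 121 = 35
Sxy = Σxy − (Σx)(Σy)/n = 32 − 27.5 = 4.5
Syy = Σy² − (Σy)²/n = 7 − 6.25 = 0.75
r = Sxy/√(Sxx·Syy) = 4.5/√(26.25) = 4.5/5.123475 = 0.878310

0.878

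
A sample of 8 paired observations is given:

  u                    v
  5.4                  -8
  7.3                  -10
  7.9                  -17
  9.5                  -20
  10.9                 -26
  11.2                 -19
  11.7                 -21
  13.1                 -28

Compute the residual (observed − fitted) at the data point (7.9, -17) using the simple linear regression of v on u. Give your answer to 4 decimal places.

-2.6224

n = 8, Σx = 77, Σy = -149, Σxy = -1549.2, Σx² = 787.86
Sxx = Σx² − (Σx)²/n = 787.86 − 741.125 = 46.735
Sxy = Σxy − (Σx)(Σy)/n = -1549.2 − (-1434.125) = -115.075
b = Sxy/Sxx = -115.075/46.735 = -2.462287
a = ȳ − b·x̄ = -18.625 − (-2.462287)·9.625 = 5.074516
ŷ(7.9) = 5.074516 + (-2.462287)·7.9 = -14.377554
residual = y − ŷ = -17 − (-14.377554) = -2.622446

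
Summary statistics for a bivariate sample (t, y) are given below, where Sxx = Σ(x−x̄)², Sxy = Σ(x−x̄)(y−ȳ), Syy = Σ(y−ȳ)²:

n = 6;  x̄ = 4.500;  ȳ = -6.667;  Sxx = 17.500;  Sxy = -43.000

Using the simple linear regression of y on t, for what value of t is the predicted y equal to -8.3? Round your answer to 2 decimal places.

b = Sxy/Sxx = -43/17.5 = -2.457143
a = ȳ − b·x̄ = -6.667 − (-2.457143)·4.5 = 4.390143
Set a + b·x = -8.3: x = (-8.3 − 4.390143) / (-2.457143) = 5.164593

5.16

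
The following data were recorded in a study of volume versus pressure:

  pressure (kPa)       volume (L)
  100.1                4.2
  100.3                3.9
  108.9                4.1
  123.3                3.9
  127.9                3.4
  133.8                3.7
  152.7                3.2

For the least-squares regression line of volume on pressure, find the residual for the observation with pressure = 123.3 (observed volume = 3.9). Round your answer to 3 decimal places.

n = 7, Σx = 847, Σy = 26.4, Σxy = 3157.51, Σx² = 104720.34
Sxx = Σx² − (Σx)²/n = 104720.34 − 102487 = 2233.34
Sxy = Σxy − (Σx)(Σy)/n = 3157.51 − 3194.4 = -36.89
b = Sxy/Sxx = -36.89/2233.34 = -0.016518
a = ȳ − b·x̄ = 3.771429 − (-0.016518)·121 = 5.770090
ŷ(123.3) = 5.770090 + (-0.016518)·123.3 = 3.733437
residual = y − ŷ = 3.9 − 3.733437 = 0.166563

0.167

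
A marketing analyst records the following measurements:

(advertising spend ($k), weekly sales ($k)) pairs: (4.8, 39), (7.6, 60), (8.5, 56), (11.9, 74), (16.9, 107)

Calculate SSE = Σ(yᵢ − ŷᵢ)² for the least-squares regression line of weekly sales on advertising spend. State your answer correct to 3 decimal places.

n = 5, Σx = 49.7, Σy = 336, Σxy = 3808.1, Σx² = 580.27, Σy² = 25182
Sxx = Σx² − (Σx)²/n = 580.27 − 494.018 = 86.252
Sxy = Σxy − (Σx)(Σy)/n = 3808.1 − 3339.84 = 468.26
Syy = Σy² − (Σy)²/n = 25182 − 22579.2 = 2602.8
b = Sxy/Sxx = 468.26/86.252 = 5.428976
SSE = Syy − b·Sxy = 2602.8 − 5.428976·468.26 = 60.627904

60.628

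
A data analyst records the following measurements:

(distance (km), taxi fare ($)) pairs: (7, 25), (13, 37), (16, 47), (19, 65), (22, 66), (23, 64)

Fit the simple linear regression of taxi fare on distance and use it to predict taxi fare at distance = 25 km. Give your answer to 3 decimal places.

73.660

n = 6, Σx = 100, Σy = 304, Σxy = 5567, Σx² = 1848
Sxx = Σx² − (Σx)²/n = 1848 − 1666.666667 = 181.333333
Sxy = Σxy − (Σx)(Σy)/n = 5567 − 5066.666667 = 500.333333
b = Sxy/Sxx = 500.333333/181.333333 = 2.759191
a = ȳ − b·x̄ = 50.666667 − 2.759191·16.666667 = 4.680147
ŷ(25) = a + b·25 = 4.680147 + 2.759191·25 = 73.659926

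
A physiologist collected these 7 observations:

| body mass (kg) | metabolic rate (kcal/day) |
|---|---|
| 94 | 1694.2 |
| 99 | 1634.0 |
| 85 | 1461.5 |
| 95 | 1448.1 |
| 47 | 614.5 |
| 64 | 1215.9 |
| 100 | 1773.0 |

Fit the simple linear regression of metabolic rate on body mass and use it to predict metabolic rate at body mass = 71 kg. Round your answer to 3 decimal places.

n = 7, Σx = 584, Σy = 9841.2, Σxy = 866816.9, Σx² = 51192
Sxx = Σx² − (Σx)²/n = 51192 − 48722.285714 = 2469.714286
Sxy = Σxy − (Σx)(Σy)/n = 866816.9 − 821037.257143 = 45779.642857
b = Sxy/Sxx = 45779.642857/2469.714286 = 18.536413
a = ȳ − b·x̄ = 1405.885714 − 18.536413·83.428571 = -140.580703
ŷ(71) = a + b·71 = -140.580703 + 18.536413·71 = 1175.504587

1175.505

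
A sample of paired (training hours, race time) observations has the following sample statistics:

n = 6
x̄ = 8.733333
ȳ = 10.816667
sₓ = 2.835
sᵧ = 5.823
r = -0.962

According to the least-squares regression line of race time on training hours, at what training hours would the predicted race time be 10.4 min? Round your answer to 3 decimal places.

b = r · sᵧ/sₓ = -0.962 · 5.823/2.835 = -1.975917
a = ȳ − b·x̄ = 10.816667 − (-1.975917)·8.733333 = 28.073012
Set a + b·x = 10.4: x = (10.4 − 28.073012) / (-1.975917) = 8.944206

8.944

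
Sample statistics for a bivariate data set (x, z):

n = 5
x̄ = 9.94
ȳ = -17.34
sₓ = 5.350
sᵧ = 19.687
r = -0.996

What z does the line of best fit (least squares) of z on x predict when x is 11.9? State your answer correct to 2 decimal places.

b = r · sᵧ/sₓ = -0.996 · 19.687/5.35 = -3.665094
a = ȳ − b·x̄ = -17.34 − (-3.665094)·9.94 = 19.091033
ŷ(11.9) = a + b·11.9 = 19.091033 + (-3.665094)·11.9 = -24.523584

-24.52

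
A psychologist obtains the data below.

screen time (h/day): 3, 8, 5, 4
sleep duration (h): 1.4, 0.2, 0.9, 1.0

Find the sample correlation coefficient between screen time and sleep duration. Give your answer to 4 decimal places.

n = 4, Σx = 20, Σy = 3.5, Σxy = 14.3, Σx² = 114, Σy² = 3.81
Sxx = Σx² − (Σx)²/n = 114 − 100 = 14
Sxy = Σxy − (Σx)(Σy)/n = 14.3 − 17.5 = -3.2
Syy = Σy² − (Σy)²/n = 3.81 − 3.0625 = 0.7475
r = Sxy/√(Sxx·Syy) = -3.2/√(10.465) = -3.2/3.234965 = -0.989191

-0.9892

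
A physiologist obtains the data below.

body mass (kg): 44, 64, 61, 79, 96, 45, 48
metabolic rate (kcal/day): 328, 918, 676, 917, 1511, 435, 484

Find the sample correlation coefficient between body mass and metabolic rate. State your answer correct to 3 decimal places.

n = 7, Σx = 437, Σy = 5269, Σxy = 374726, Σx² = 29539, Σy² = 4954775
Sxx = Σx² − (Σx)²/n = 29539 − 27281.285714 = 2257.714286
Sxy = Σxy − (Σx)(Σy)/n = 374726 − 328936.142857 = 45789.857143
Syy = Σy² − (Σy)²/n = 4954775 − 3966051.571429 = 988723.428571
r = Sxy/√(Sxx·Syy) = 45789.857143/√(2232255009.306122) = 45789.857143/47246.746018 = 0.969164

0.969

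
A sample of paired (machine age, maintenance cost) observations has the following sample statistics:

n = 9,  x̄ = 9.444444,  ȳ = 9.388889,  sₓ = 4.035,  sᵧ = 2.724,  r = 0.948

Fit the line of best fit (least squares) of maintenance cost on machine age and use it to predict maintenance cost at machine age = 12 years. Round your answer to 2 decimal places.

b = r · sᵧ/sₓ = 0.948 · 2.724/4.035 = 0.639988
a = ȳ − b·x̄ = 9.388889 − 0.639988·9.444444 = 3.344557
ŷ(12) = a + b·12 = 3.344557 + 0.639988·12 = 11.024414

11.02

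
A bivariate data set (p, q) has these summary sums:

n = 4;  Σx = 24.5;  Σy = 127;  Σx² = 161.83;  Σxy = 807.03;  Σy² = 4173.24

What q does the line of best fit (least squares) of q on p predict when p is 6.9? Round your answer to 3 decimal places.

Sxx = Σx² − (Σx)²/n = 161.83 − 150.0625 = 11.7675
Sxy = Σxy − (Σx)(Σy)/n = 807.03 − 777.875 = 29.155
b = Sxy/Sxx = 29.155/11.7675 = 2.477587
a = ȳ − b·x̄ = 31.75 − 2.477587·6.125 = 16.574782
ŷ(6.9) = a + b·6.9 = 16.574782 + 2.477587·6.9 = 33.670130

33.670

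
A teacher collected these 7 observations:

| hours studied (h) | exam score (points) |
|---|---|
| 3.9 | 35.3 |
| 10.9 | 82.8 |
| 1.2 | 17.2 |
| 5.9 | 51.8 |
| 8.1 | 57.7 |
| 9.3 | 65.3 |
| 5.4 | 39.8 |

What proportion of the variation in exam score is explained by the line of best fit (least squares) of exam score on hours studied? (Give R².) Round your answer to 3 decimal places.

0.972

n = 7, Σx = 44.7, Σy = 349.9, Σxy = 2656.03, Σx² = 351.53, Σy² = 20258.43
Sxx = Σx² − (Σx)²/n = 351.53 − 285.441429 = 66.088571
Sxy = Σxy − (Σx)(Σy)/n = 2656.03 − 2234.361429 = 421.668571
Syy = Σy² − (Σy)²/n = 20258.43 − 17490.001429 = 2768.428571
R² = Sxy²/(Sxx·Syy) = (421.668571)²/(66.088571·2768.428571) = 0.971813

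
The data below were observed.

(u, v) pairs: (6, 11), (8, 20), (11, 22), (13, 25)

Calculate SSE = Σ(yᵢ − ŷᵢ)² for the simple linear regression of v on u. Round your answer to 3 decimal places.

n = 4, Σx = 38, Σy = 78, Σxy = 793, Σx² = 390, Σy² = 1630
Sxx = Σx² − (Σx)²/n = 390 − 361 = 29
Sxy = Σxy − (Σx)(Σy)/n = 793 − 741 = 52
Syy = Σy² − (Σy)²/n = 1630 − 1521 = 109
b = Sxy/Sxx = 52/29 = 1.793103
SSE = Syy − b·Sxy = 109 − 1.793103·52 = 15.758621

15.759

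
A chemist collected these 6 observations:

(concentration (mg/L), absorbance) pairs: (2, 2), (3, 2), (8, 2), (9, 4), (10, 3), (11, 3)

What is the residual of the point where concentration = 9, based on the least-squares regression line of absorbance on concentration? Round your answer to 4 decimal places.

1.0659

n = 6, Σx = 43, Σy = 16, Σxy = 125, Σx² = 379
Sxx = Σx² − (Σx)²/n = 379 − 308.166667 = 70.833333
Sxy = Σxy − (Σx)(Σy)/n = 125 − 114.666667 = 10.333333
b = Sxy/Sxx = 10.333333/70.833333 = 0.145882
a = ȳ − b·x̄ = 2.666667 − 0.145882·7.166667 = 1.621176
ŷ(9) = 1.621176 + 0.145882·9 = 2.934118
residual = y − ŷ = 4 − 2.934118 = 1.065882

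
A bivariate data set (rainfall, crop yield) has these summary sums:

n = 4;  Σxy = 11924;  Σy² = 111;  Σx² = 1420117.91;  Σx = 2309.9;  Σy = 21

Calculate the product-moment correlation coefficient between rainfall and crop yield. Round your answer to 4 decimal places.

Sxx = Σx² − (Σx)²/n = 1420117.91 − 1333909.5025 = 86208.4075
Sxy = Σxy − (Σx)(Σy)/n = 11924 − 12126.975 = -202.975
Syy = Σy² − (Σy)²/n = 111 − 110.25 = 0.75
r = Sxy/√(Sxx·Syy) = -202.975/√(64656.305625) = -202.975/254.276042 = -0.798247

-0.7982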